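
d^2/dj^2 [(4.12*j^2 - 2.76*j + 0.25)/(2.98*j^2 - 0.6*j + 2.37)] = (-5.6843418860808e-14*j^4 - 34.286688*j^3 - 161.266872*j^2 + 114.274656*j + 35.082516)/(26.463592*j^6 - 15.98472*j^5 + 66.358044*j^4 - 25.64136*j^3 + 52.774686*j^2 - 10.11042*j + 13.312053)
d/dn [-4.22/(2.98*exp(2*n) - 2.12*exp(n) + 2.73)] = (25.1512*exp(n) - 8.9464)*exp(n)/(2.98*exp(2*n) - 2.12*exp(n) + 2.73)^2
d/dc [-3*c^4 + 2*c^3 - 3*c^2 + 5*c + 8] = -12*c^3 + 6*c^2 - 6*c + 5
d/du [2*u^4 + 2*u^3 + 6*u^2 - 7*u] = 8*u^3 + 6*u^2 + 12*u - 7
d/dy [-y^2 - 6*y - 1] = -2*y - 6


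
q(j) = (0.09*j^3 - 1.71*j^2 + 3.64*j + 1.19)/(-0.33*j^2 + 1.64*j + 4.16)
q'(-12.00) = -0.26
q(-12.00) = 7.05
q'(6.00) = -13.23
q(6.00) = -9.00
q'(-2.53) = 8.63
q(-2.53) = 9.72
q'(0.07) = 0.67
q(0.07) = 0.34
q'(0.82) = 0.07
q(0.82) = 0.58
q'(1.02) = -0.02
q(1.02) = 0.59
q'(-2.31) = 19.27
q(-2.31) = 12.56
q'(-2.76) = 4.67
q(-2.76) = 8.25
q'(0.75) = 0.11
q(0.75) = 0.58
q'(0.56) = 0.22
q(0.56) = 0.54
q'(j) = (0.66*j - 1.64)*(0.09*j^3 - 1.71*j^2 + 3.64*j + 1.19)/(-0.33*j^2 + 1.64*j + 4.16)^2 + (0.27*j^2 - 3.42*j + 3.64)/(-0.33*j^2 + 1.64*j + 4.16) = (-0.0297*j^4 + 0.2952*j^3 - 0.48*j^2 - 13.4418*j + 13.1908)/(0.1089*j^4 - 1.0824*j^3 - 0.0560000000000005*j^2 + 13.6448*j + 17.3056)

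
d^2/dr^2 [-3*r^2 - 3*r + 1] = -6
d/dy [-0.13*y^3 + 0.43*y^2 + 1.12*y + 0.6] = -0.39*y^2 + 0.86*y + 1.12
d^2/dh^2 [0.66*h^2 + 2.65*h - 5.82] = 1.32000000000000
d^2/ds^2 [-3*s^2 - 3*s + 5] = -6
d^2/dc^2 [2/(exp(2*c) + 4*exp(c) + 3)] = 8*(-(exp(c) + 1)*(exp(2*c) + 4*exp(c) + 3) + 2*(exp(c) + 2)^2*exp(c))*exp(c)/(exp(2*c) + 4*exp(c) + 3)^3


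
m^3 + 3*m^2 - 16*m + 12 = (m - 2)*(m - 1)*(m + 6)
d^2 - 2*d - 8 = (d - 4)*(d + 2)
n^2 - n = n*(n - 1)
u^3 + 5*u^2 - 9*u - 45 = (u - 3)*(u + 3)*(u + 5)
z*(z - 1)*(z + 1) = z^3 - z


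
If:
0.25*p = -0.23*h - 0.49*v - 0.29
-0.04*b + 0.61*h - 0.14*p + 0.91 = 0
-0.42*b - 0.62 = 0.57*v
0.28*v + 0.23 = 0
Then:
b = -0.36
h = -1.17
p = 1.52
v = -0.82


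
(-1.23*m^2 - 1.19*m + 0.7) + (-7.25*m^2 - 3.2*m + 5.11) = -8.48*m^2 - 4.39*m + 5.81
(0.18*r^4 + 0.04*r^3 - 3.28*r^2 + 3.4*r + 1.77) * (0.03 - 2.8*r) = -0.504*r^5 - 0.1066*r^4 + 9.1852*r^3 - 9.6184*r^2 - 4.854*r + 0.0531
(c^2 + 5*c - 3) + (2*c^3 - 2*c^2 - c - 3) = 2*c^3 - c^2 + 4*c - 6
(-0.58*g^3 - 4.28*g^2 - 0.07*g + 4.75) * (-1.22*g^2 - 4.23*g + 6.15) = 0.7076*g^5 + 7.675*g^4 + 14.6228*g^3 - 31.8209*g^2 - 20.523*g + 29.2125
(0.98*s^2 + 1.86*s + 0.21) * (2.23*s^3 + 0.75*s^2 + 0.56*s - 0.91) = 2.1854*s^5 + 4.8828*s^4 + 2.4121*s^3 + 0.3073*s^2 - 1.575*s - 0.1911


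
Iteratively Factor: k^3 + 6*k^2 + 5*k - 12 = (k + 4)*(k^2 + 2*k - 3) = (k - 1)*(k + 4)*(k + 3)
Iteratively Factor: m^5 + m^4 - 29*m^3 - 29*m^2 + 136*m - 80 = (m + 4)*(m^4 - 3*m^3 - 17*m^2 + 39*m - 20) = (m - 1)*(m + 4)*(m^3 - 2*m^2 - 19*m + 20) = (m - 1)^2*(m + 4)*(m^2 - m - 20) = (m - 1)^2*(m + 4)^2*(m - 5)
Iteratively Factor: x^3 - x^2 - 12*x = (x - 4)*(x^2 + 3*x) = x*(x - 4)*(x + 3)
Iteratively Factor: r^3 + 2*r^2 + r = (r + 1)*(r^2 + r) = r*(r + 1)*(r + 1)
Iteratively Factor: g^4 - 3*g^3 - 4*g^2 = (g - 4)*(g^3 + g^2) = g*(g - 4)*(g^2 + g) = g^2*(g - 4)*(g + 1)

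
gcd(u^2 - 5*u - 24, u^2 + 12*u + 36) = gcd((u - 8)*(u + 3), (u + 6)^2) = 1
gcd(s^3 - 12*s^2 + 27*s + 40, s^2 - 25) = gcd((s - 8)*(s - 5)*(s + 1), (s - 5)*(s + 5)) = s - 5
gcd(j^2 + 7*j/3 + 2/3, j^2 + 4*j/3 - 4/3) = j + 2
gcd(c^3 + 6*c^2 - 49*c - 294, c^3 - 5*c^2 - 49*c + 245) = c^2 - 49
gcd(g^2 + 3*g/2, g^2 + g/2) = g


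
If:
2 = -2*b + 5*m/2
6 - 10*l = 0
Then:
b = 5*m/4 - 1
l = 3/5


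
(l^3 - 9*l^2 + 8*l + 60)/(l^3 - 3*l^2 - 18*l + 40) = (l^2 - 4*l - 12)/(l^2 + 2*l - 8)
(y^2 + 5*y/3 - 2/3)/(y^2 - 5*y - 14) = (y - 1/3)/(y - 7)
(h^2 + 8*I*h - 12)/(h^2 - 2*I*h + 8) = (h + 6*I)/(h - 4*I)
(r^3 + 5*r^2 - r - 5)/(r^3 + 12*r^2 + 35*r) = (r^2 - 1)/(r*(r + 7))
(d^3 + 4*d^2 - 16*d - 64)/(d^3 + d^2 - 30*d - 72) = (d^2 - 16)/(d^2 - 3*d - 18)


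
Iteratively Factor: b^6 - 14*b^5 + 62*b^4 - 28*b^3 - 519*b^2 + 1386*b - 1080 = (b + 3)*(b^5 - 17*b^4 + 113*b^3 - 367*b^2 + 582*b - 360) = (b - 3)*(b + 3)*(b^4 - 14*b^3 + 71*b^2 - 154*b + 120) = (b - 3)*(b - 2)*(b + 3)*(b^3 - 12*b^2 + 47*b - 60) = (b - 3)^2*(b - 2)*(b + 3)*(b^2 - 9*b + 20) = (b - 4)*(b - 3)^2*(b - 2)*(b + 3)*(b - 5)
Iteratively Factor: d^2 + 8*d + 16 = (d + 4)*(d + 4)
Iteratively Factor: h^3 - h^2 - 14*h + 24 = (h + 4)*(h^2 - 5*h + 6) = (h - 2)*(h + 4)*(h - 3)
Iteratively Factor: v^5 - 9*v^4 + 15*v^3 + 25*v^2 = (v - 5)*(v^4 - 4*v^3 - 5*v^2) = (v - 5)*(v + 1)*(v^3 - 5*v^2) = v*(v - 5)*(v + 1)*(v^2 - 5*v) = v*(v - 5)^2*(v + 1)*(v)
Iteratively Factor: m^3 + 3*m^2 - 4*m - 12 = (m + 2)*(m^2 + m - 6) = (m - 2)*(m + 2)*(m + 3)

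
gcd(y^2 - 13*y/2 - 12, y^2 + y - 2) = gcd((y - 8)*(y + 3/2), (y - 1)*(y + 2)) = 1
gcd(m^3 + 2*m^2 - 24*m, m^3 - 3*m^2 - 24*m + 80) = m - 4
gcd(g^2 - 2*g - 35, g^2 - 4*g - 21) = g - 7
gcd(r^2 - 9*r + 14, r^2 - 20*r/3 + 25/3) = 1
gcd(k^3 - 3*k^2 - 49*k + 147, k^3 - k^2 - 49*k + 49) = k^2 - 49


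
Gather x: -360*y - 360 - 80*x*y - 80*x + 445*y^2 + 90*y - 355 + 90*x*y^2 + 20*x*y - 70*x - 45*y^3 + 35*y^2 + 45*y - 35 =x*(90*y^2 - 60*y - 150) - 45*y^3 + 480*y^2 - 225*y - 750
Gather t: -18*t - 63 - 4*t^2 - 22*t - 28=-4*t^2 - 40*t - 91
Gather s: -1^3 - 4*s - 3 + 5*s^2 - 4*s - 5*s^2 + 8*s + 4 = 0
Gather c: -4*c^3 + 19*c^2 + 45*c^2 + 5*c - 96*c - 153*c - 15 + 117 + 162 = -4*c^3 + 64*c^2 - 244*c + 264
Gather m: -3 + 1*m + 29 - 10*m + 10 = 36 - 9*m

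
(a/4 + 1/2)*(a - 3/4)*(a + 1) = a^3/4 + 9*a^2/16 - a/16 - 3/8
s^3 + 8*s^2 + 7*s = s*(s + 1)*(s + 7)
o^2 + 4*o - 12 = (o - 2)*(o + 6)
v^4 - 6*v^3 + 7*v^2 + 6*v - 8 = (v - 4)*(v - 2)*(v - 1)*(v + 1)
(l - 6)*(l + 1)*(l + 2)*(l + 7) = l^4 + 4*l^3 - 37*l^2 - 124*l - 84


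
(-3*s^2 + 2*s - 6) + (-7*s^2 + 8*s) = -10*s^2 + 10*s - 6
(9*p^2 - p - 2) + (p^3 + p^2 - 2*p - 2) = p^3 + 10*p^2 - 3*p - 4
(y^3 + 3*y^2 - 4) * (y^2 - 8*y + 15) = y^5 - 5*y^4 - 9*y^3 + 41*y^2 + 32*y - 60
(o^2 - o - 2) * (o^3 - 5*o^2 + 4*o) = o^5 - 6*o^4 + 7*o^3 + 6*o^2 - 8*o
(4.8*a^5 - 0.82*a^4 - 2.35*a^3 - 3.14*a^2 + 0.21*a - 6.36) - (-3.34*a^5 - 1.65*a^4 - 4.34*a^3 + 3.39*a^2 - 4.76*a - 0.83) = 8.14*a^5 + 0.83*a^4 + 1.99*a^3 - 6.53*a^2 + 4.97*a - 5.53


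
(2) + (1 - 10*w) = 3 - 10*w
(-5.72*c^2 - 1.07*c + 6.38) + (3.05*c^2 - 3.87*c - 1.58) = -2.67*c^2 - 4.94*c + 4.8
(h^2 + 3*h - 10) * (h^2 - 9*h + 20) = h^4 - 6*h^3 - 17*h^2 + 150*h - 200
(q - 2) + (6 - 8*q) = 4 - 7*q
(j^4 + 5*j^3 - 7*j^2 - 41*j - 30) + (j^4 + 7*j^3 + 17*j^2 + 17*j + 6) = 2*j^4 + 12*j^3 + 10*j^2 - 24*j - 24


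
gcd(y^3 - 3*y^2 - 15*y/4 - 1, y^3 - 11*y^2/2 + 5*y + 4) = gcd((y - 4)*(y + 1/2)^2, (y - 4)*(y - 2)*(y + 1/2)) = y^2 - 7*y/2 - 2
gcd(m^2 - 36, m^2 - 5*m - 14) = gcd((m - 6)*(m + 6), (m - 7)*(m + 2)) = 1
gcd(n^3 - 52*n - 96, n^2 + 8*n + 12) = n^2 + 8*n + 12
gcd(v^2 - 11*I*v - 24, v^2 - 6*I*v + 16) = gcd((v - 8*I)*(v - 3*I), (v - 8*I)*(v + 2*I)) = v - 8*I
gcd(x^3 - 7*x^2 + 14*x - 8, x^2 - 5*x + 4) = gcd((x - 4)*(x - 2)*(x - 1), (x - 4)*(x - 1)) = x^2 - 5*x + 4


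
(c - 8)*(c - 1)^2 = c^3 - 10*c^2 + 17*c - 8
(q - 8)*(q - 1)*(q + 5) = q^3 - 4*q^2 - 37*q + 40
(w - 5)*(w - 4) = w^2 - 9*w + 20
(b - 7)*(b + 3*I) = b^2 - 7*b + 3*I*b - 21*I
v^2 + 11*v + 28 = (v + 4)*(v + 7)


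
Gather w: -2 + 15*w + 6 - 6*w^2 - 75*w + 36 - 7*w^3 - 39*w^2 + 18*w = -7*w^3 - 45*w^2 - 42*w + 40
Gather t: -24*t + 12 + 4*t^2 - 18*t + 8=4*t^2 - 42*t + 20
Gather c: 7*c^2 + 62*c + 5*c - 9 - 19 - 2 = 7*c^2 + 67*c - 30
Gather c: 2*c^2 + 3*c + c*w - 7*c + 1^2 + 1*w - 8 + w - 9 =2*c^2 + c*(w - 4) + 2*w - 16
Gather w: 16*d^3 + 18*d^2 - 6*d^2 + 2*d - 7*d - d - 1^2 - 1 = 16*d^3 + 12*d^2 - 6*d - 2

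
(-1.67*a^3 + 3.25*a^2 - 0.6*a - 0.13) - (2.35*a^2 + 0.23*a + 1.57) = -1.67*a^3 + 0.9*a^2 - 0.83*a - 1.7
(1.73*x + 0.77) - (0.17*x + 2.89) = 1.56*x - 2.12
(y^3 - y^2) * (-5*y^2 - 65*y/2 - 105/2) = -5*y^5 - 55*y^4/2 - 20*y^3 + 105*y^2/2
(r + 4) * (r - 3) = r^2 + r - 12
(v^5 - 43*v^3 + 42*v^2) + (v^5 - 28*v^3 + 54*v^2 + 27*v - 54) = 2*v^5 - 71*v^3 + 96*v^2 + 27*v - 54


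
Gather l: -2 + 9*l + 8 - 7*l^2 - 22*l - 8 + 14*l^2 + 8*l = 7*l^2 - 5*l - 2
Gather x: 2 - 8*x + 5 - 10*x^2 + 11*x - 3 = -10*x^2 + 3*x + 4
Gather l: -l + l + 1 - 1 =0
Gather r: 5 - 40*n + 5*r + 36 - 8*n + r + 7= -48*n + 6*r + 48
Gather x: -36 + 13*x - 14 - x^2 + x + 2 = -x^2 + 14*x - 48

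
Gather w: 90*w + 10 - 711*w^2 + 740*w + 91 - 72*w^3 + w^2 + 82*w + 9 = -72*w^3 - 710*w^2 + 912*w + 110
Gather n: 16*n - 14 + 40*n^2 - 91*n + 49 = 40*n^2 - 75*n + 35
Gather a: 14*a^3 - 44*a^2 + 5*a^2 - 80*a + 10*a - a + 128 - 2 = 14*a^3 - 39*a^2 - 71*a + 126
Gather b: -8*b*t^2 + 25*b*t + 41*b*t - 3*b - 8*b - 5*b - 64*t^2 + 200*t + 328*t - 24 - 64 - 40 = b*(-8*t^2 + 66*t - 16) - 64*t^2 + 528*t - 128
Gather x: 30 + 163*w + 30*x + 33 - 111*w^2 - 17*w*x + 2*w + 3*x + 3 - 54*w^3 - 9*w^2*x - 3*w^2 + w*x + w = -54*w^3 - 114*w^2 + 166*w + x*(-9*w^2 - 16*w + 33) + 66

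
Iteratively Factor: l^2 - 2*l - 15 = (l - 5)*(l + 3)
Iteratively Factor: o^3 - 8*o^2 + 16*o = (o)*(o^2 - 8*o + 16) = o*(o - 4)*(o - 4)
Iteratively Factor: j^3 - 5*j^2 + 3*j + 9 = (j - 3)*(j^2 - 2*j - 3) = (j - 3)^2*(j + 1)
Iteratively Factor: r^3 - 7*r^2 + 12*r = (r)*(r^2 - 7*r + 12) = r*(r - 3)*(r - 4)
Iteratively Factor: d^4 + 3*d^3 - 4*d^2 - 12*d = (d)*(d^3 + 3*d^2 - 4*d - 12) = d*(d + 3)*(d^2 - 4) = d*(d - 2)*(d + 3)*(d + 2)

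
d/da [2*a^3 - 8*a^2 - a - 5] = 6*a^2 - 16*a - 1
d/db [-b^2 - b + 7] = -2*b - 1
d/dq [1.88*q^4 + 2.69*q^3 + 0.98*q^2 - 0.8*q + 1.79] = 7.52*q^3 + 8.07*q^2 + 1.96*q - 0.8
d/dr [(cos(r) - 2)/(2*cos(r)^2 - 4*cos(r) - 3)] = (-8*cos(r) + cos(2*r) + 12)*sin(r)/(4*cos(r) - cos(2*r) + 2)^2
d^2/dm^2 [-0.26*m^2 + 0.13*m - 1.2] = -0.520000000000000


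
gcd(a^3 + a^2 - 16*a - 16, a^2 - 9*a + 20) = a - 4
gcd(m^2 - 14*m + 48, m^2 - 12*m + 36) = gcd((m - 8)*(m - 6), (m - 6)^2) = m - 6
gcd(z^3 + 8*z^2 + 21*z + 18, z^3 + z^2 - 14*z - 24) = z^2 + 5*z + 6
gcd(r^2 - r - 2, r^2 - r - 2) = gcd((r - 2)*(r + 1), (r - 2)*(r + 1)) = r^2 - r - 2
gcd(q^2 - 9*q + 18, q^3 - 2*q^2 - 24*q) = q - 6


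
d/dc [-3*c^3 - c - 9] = -9*c^2 - 1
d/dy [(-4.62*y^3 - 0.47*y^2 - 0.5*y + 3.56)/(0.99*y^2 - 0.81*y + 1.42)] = (-4.5738*y^4 + 7.4844*y^3 - 18.8055*y^2 - 8.3836*y + 2.1736)/(0.9801*y^4 - 1.6038*y^3 + 3.4677*y^2 - 2.3004*y + 2.0164)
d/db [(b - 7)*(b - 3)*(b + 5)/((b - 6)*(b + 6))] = (b^4 - 79*b^2 + 150*b + 1044)/(b^4 - 72*b^2 + 1296)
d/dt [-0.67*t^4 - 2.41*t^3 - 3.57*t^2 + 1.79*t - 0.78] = -2.68*t^3 - 7.23*t^2 - 7.14*t + 1.79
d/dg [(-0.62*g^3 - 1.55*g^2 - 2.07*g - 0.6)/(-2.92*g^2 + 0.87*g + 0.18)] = (1.8104*g^4 - 1.0788*g^3 - 7.7277*g^2 - 4.062*g + 0.1494)/(8.5264*g^4 - 5.0808*g^3 - 0.2943*g^2 + 0.3132*g + 0.0324)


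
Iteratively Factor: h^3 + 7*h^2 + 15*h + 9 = (h + 3)*(h^2 + 4*h + 3) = (h + 3)^2*(h + 1)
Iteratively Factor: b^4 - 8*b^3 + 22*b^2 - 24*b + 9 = (b - 3)*(b^3 - 5*b^2 + 7*b - 3) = (b - 3)^2*(b^2 - 2*b + 1) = (b - 3)^2*(b - 1)*(b - 1)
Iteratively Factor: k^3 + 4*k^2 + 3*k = (k)*(k^2 + 4*k + 3) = k*(k + 3)*(k + 1)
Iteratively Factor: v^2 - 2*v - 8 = (v - 4)*(v + 2)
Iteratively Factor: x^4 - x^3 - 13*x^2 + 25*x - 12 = (x + 4)*(x^3 - 5*x^2 + 7*x - 3) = (x - 1)*(x + 4)*(x^2 - 4*x + 3) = (x - 1)^2*(x + 4)*(x - 3)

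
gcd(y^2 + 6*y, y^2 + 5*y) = y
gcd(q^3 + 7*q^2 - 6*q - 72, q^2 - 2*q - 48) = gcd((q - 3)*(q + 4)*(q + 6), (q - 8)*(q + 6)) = q + 6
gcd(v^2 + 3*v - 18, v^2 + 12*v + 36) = v + 6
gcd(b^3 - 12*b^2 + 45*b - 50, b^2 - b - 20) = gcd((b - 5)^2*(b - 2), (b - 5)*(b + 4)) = b - 5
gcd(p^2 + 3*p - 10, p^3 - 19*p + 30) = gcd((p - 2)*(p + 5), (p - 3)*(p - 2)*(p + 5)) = p^2 + 3*p - 10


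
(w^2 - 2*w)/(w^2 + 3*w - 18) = w*(w - 2)/(w^2 + 3*w - 18)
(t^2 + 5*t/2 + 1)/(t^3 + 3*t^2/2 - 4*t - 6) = (2*t + 1)/(2*t^2 - t - 6)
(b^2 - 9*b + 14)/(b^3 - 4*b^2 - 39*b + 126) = (b - 2)/(b^2 + 3*b - 18)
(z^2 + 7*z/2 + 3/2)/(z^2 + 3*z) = (z + 1/2)/z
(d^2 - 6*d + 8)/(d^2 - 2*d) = (d - 4)/d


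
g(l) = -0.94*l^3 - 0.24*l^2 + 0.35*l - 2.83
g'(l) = -2.82*l^2 - 0.48*l + 0.35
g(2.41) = -16.54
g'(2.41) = -17.19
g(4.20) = -75.24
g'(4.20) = -51.41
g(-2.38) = 7.65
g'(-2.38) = -14.48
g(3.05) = -30.67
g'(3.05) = -27.35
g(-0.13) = -2.88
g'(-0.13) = 0.36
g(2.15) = -12.53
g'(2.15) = -13.72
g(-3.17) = 23.59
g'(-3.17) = -26.47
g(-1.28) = -1.70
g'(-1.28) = -3.66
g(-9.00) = 659.84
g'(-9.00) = -223.75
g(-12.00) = 1582.73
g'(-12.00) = -399.97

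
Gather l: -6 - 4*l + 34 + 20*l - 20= 16*l + 8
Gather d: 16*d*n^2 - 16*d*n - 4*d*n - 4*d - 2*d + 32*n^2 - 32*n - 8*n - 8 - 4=d*(16*n^2 - 20*n - 6) + 32*n^2 - 40*n - 12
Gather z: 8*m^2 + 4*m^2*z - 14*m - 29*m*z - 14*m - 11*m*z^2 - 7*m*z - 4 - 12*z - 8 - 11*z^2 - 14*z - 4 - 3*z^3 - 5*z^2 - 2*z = 8*m^2 - 28*m - 3*z^3 + z^2*(-11*m - 16) + z*(4*m^2 - 36*m - 28) - 16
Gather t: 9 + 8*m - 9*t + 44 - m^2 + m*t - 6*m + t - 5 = -m^2 + 2*m + t*(m - 8) + 48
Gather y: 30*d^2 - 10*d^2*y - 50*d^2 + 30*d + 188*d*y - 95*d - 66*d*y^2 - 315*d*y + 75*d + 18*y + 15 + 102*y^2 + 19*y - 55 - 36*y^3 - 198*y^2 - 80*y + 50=-20*d^2 + 10*d - 36*y^3 + y^2*(-66*d - 96) + y*(-10*d^2 - 127*d - 43) + 10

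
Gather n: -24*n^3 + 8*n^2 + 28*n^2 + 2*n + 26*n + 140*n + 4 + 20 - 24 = -24*n^3 + 36*n^2 + 168*n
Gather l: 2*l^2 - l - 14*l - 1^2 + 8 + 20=2*l^2 - 15*l + 27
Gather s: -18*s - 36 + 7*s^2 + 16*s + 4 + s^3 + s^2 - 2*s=s^3 + 8*s^2 - 4*s - 32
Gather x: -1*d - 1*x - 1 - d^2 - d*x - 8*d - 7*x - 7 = -d^2 - 9*d + x*(-d - 8) - 8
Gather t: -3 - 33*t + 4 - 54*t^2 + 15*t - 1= -54*t^2 - 18*t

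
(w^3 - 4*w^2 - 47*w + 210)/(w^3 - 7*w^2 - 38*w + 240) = (w^2 + w - 42)/(w^2 - 2*w - 48)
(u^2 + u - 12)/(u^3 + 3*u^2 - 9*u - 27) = (u + 4)/(u^2 + 6*u + 9)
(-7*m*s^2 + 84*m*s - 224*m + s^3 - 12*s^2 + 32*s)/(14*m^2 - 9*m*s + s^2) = (s^2 - 12*s + 32)/(-2*m + s)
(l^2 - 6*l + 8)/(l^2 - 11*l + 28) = (l - 2)/(l - 7)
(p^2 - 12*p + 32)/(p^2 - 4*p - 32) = (p - 4)/(p + 4)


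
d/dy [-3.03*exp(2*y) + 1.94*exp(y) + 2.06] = (1.94 - 6.06*exp(y))*exp(y)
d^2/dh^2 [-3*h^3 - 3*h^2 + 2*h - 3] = -18*h - 6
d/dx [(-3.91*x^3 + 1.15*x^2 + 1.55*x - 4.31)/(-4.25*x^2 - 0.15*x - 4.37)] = (16.6175*x^4 + 1.173*x^3 + 57.6751*x^2 - 46.686*x - 7.42)/(18.0625*x^4 + 1.275*x^3 + 37.1675*x^2 + 1.311*x + 19.0969)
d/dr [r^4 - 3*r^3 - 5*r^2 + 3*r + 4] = 4*r^3 - 9*r^2 - 10*r + 3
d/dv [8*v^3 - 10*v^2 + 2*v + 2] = 24*v^2 - 20*v + 2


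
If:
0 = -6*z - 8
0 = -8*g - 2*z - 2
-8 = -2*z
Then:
No Solution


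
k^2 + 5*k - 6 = (k - 1)*(k + 6)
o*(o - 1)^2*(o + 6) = o^4 + 4*o^3 - 11*o^2 + 6*o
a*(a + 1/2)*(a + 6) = a^3 + 13*a^2/2 + 3*a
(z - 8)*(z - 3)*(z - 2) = z^3 - 13*z^2 + 46*z - 48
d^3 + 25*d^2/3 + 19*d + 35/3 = (d + 1)*(d + 7/3)*(d + 5)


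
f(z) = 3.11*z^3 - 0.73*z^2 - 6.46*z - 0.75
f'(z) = 9.33*z^2 - 1.46*z - 6.46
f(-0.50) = 1.91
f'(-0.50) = -3.40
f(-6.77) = -955.47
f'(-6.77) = 431.05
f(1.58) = -0.51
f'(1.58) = 14.52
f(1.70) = 1.44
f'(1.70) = 18.02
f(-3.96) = -179.74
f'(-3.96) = 145.63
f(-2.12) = -19.97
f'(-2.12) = 38.57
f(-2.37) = -30.94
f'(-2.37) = 49.41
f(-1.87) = -11.56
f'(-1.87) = 28.90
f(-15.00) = -10564.35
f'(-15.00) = 2114.69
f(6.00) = 605.97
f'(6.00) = 320.66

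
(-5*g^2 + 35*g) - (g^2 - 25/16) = -6*g^2 + 35*g + 25/16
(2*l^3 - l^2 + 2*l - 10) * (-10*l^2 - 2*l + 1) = -20*l^5 + 6*l^4 - 16*l^3 + 95*l^2 + 22*l - 10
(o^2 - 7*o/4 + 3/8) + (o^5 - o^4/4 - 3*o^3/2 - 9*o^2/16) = o^5 - o^4/4 - 3*o^3/2 + 7*o^2/16 - 7*o/4 + 3/8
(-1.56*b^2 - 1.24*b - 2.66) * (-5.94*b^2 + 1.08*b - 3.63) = 9.2664*b^4 + 5.6808*b^3 + 20.124*b^2 + 1.6284*b + 9.6558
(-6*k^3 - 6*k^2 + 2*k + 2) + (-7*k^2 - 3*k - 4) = -6*k^3 - 13*k^2 - k - 2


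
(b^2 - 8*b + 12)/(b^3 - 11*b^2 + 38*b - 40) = (b - 6)/(b^2 - 9*b + 20)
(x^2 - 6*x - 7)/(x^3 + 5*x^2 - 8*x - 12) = (x - 7)/(x^2 + 4*x - 12)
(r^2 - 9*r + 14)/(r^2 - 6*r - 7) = (r - 2)/(r + 1)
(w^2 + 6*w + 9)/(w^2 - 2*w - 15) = (w + 3)/(w - 5)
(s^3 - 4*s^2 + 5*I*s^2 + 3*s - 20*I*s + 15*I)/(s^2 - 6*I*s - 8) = (s^3 + s^2*(-4 + 5*I) + s*(3 - 20*I) + 15*I)/(s^2 - 6*I*s - 8)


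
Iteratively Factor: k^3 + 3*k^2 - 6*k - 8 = (k + 4)*(k^2 - k - 2) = (k + 1)*(k + 4)*(k - 2)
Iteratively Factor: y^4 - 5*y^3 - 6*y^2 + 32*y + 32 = (y - 4)*(y^3 - y^2 - 10*y - 8) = (y - 4)*(y + 1)*(y^2 - 2*y - 8) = (y - 4)*(y + 1)*(y + 2)*(y - 4)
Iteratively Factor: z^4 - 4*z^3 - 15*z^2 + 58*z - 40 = (z + 4)*(z^3 - 8*z^2 + 17*z - 10) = (z - 2)*(z + 4)*(z^2 - 6*z + 5) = (z - 5)*(z - 2)*(z + 4)*(z - 1)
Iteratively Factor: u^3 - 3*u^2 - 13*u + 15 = (u - 5)*(u^2 + 2*u - 3) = (u - 5)*(u + 3)*(u - 1)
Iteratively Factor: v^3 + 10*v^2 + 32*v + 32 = (v + 4)*(v^2 + 6*v + 8) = (v + 4)^2*(v + 2)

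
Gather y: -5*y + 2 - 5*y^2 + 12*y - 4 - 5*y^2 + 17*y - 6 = -10*y^2 + 24*y - 8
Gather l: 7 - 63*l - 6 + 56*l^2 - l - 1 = 56*l^2 - 64*l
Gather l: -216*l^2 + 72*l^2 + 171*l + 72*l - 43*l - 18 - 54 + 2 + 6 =-144*l^2 + 200*l - 64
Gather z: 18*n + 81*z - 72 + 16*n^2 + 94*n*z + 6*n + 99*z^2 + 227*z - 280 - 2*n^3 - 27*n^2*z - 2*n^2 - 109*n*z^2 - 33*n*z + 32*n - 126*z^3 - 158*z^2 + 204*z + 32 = -2*n^3 + 14*n^2 + 56*n - 126*z^3 + z^2*(-109*n - 59) + z*(-27*n^2 + 61*n + 512) - 320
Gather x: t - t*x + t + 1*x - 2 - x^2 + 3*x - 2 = 2*t - x^2 + x*(4 - t) - 4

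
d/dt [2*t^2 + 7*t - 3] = 4*t + 7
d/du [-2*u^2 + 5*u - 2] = 5 - 4*u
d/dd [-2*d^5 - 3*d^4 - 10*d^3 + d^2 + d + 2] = -10*d^4 - 12*d^3 - 30*d^2 + 2*d + 1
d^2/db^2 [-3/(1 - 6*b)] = 216/(6*b - 1)^3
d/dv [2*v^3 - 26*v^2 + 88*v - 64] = 6*v^2 - 52*v + 88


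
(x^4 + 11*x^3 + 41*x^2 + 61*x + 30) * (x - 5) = x^5 + 6*x^4 - 14*x^3 - 144*x^2 - 275*x - 150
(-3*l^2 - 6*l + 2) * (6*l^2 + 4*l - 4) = -18*l^4 - 48*l^3 + 32*l - 8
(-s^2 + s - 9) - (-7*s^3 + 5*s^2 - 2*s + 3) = 7*s^3 - 6*s^2 + 3*s - 12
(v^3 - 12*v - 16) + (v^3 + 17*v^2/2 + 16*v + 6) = 2*v^3 + 17*v^2/2 + 4*v - 10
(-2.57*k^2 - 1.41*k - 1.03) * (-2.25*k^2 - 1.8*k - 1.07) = 5.7825*k^4 + 7.7985*k^3 + 7.6054*k^2 + 3.3627*k + 1.1021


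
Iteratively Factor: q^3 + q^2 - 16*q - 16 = (q - 4)*(q^2 + 5*q + 4) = (q - 4)*(q + 1)*(q + 4)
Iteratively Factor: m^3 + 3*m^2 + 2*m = (m + 2)*(m^2 + m) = (m + 1)*(m + 2)*(m)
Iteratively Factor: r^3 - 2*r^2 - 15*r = (r)*(r^2 - 2*r - 15) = r*(r + 3)*(r - 5)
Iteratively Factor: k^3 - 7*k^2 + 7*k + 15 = (k - 3)*(k^2 - 4*k - 5) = (k - 3)*(k + 1)*(k - 5)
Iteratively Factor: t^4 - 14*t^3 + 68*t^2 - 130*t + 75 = (t - 1)*(t^3 - 13*t^2 + 55*t - 75) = (t - 5)*(t - 1)*(t^2 - 8*t + 15) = (t - 5)^2*(t - 1)*(t - 3)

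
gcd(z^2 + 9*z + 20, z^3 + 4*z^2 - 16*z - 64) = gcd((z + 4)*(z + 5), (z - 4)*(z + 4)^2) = z + 4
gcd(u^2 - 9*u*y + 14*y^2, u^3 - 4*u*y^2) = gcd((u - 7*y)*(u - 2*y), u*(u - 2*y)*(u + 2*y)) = -u + 2*y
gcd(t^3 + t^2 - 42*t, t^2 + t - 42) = t^2 + t - 42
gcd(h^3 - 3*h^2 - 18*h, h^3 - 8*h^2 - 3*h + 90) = h^2 - 3*h - 18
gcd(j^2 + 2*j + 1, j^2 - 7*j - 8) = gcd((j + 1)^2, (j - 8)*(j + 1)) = j + 1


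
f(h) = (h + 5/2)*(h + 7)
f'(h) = 2*h + 19/2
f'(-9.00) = -8.50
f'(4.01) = 17.52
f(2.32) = 44.92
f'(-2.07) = 5.36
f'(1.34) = 12.18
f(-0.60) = 12.16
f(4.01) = 71.68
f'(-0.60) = 8.30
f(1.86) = 38.63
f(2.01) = 40.64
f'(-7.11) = -4.72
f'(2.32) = 14.14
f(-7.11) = 0.51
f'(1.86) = 13.22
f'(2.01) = 13.52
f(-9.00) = 13.00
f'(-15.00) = -20.50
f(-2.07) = 2.12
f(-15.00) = 100.00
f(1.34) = 32.03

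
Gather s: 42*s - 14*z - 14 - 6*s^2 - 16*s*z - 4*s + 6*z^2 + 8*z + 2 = -6*s^2 + s*(38 - 16*z) + 6*z^2 - 6*z - 12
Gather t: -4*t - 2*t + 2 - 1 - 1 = -6*t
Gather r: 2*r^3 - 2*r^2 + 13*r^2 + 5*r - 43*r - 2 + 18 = 2*r^3 + 11*r^2 - 38*r + 16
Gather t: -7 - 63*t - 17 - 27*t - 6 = -90*t - 30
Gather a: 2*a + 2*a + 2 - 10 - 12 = 4*a - 20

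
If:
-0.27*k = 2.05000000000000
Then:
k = -7.59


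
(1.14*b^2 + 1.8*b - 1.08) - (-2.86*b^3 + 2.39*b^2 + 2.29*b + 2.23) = 2.86*b^3 - 1.25*b^2 - 0.49*b - 3.31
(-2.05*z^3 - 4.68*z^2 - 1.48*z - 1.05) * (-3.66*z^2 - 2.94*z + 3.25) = 7.503*z^5 + 23.1558*z^4 + 12.5135*z^3 - 7.0158*z^2 - 1.723*z - 3.4125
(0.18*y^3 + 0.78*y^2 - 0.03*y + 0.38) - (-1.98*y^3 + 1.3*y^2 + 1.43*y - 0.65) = 2.16*y^3 - 0.52*y^2 - 1.46*y + 1.03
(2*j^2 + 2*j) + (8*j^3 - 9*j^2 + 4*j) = 8*j^3 - 7*j^2 + 6*j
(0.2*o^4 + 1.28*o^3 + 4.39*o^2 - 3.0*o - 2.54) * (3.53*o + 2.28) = 0.706*o^5 + 4.9744*o^4 + 18.4151*o^3 - 0.580800000000002*o^2 - 15.8062*o - 5.7912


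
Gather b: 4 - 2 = 2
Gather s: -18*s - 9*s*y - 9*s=s*(-9*y - 27)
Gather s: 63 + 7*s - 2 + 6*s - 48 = 13*s + 13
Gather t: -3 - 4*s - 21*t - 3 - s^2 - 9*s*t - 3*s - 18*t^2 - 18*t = -s^2 - 7*s - 18*t^2 + t*(-9*s - 39) - 6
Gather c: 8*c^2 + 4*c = 8*c^2 + 4*c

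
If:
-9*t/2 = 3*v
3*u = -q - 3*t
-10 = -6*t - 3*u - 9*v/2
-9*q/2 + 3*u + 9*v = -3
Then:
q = 470/11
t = -464/33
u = -2/11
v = 232/11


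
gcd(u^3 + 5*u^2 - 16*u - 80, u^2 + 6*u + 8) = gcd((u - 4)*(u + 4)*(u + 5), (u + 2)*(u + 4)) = u + 4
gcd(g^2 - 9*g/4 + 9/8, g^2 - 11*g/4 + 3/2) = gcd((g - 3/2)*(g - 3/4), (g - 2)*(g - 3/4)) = g - 3/4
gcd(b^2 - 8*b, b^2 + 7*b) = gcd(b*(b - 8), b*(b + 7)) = b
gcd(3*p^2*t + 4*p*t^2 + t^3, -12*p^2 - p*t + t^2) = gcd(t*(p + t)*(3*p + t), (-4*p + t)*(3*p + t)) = 3*p + t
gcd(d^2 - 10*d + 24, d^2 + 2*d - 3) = 1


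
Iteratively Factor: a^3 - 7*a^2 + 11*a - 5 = (a - 5)*(a^2 - 2*a + 1) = (a - 5)*(a - 1)*(a - 1)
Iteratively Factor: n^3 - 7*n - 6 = (n + 1)*(n^2 - n - 6) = (n - 3)*(n + 1)*(n + 2)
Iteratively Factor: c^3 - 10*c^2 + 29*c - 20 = (c - 4)*(c^2 - 6*c + 5) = (c - 4)*(c - 1)*(c - 5)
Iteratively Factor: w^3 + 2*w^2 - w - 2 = (w - 1)*(w^2 + 3*w + 2) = (w - 1)*(w + 2)*(w + 1)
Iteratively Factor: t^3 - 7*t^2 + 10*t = (t - 5)*(t^2 - 2*t) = (t - 5)*(t - 2)*(t)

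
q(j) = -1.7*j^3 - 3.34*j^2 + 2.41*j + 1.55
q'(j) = -5.1*j^2 - 6.68*j + 2.41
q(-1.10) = -2.88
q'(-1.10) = 3.59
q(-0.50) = -0.28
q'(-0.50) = 4.48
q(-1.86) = -3.55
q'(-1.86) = -2.81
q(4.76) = -246.00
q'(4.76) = -144.94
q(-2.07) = -2.67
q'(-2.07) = -5.62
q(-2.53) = 1.60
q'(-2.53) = -13.33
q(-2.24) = -1.50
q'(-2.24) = -8.22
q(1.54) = -8.87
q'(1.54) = -19.97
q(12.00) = -3388.09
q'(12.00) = -812.15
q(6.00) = -471.43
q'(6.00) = -221.27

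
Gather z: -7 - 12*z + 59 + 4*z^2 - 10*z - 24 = 4*z^2 - 22*z + 28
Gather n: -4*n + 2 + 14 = 16 - 4*n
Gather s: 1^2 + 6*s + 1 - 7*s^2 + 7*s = -7*s^2 + 13*s + 2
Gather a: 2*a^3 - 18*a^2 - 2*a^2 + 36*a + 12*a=2*a^3 - 20*a^2 + 48*a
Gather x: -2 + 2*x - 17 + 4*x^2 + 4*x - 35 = 4*x^2 + 6*x - 54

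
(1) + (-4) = -3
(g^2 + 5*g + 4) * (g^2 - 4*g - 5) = g^4 + g^3 - 21*g^2 - 41*g - 20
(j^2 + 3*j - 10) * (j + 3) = j^3 + 6*j^2 - j - 30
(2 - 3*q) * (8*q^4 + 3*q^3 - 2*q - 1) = -24*q^5 + 7*q^4 + 6*q^3 + 6*q^2 - q - 2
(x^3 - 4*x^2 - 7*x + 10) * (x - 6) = x^4 - 10*x^3 + 17*x^2 + 52*x - 60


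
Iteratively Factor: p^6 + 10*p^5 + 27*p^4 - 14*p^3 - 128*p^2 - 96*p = (p + 3)*(p^5 + 7*p^4 + 6*p^3 - 32*p^2 - 32*p) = (p - 2)*(p + 3)*(p^4 + 9*p^3 + 24*p^2 + 16*p) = (p - 2)*(p + 3)*(p + 4)*(p^3 + 5*p^2 + 4*p) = (p - 2)*(p + 3)*(p + 4)^2*(p^2 + p) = (p - 2)*(p + 1)*(p + 3)*(p + 4)^2*(p)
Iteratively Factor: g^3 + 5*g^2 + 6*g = (g + 3)*(g^2 + 2*g) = g*(g + 3)*(g + 2)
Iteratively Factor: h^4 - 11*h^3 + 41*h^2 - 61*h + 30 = (h - 3)*(h^3 - 8*h^2 + 17*h - 10) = (h - 5)*(h - 3)*(h^2 - 3*h + 2) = (h - 5)*(h - 3)*(h - 2)*(h - 1)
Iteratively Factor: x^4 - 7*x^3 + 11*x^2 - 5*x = (x - 1)*(x^3 - 6*x^2 + 5*x) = x*(x - 1)*(x^2 - 6*x + 5) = x*(x - 1)^2*(x - 5)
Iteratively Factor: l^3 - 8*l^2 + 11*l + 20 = (l - 4)*(l^2 - 4*l - 5) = (l - 4)*(l + 1)*(l - 5)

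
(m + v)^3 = m^3 + 3*m^2*v + 3*m*v^2 + v^3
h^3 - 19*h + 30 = (h - 3)*(h - 2)*(h + 5)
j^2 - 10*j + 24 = (j - 6)*(j - 4)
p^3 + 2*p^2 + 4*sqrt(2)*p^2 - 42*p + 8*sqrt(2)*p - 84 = (p + 2)*(p - 3*sqrt(2))*(p + 7*sqrt(2))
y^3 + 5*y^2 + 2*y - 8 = (y - 1)*(y + 2)*(y + 4)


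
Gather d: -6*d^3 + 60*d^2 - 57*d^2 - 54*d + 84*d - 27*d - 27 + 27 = -6*d^3 + 3*d^2 + 3*d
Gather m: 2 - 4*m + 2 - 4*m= 4 - 8*m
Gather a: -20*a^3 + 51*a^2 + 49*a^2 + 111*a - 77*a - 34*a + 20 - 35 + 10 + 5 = -20*a^3 + 100*a^2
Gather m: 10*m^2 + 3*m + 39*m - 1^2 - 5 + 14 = 10*m^2 + 42*m + 8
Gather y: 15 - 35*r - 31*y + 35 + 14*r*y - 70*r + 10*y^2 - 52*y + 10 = -105*r + 10*y^2 + y*(14*r - 83) + 60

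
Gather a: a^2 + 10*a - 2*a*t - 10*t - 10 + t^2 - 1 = a^2 + a*(10 - 2*t) + t^2 - 10*t - 11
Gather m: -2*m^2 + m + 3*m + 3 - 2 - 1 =-2*m^2 + 4*m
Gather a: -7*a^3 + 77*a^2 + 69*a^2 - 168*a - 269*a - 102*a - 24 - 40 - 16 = -7*a^3 + 146*a^2 - 539*a - 80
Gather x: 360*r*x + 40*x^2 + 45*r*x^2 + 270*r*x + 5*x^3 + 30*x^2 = 630*r*x + 5*x^3 + x^2*(45*r + 70)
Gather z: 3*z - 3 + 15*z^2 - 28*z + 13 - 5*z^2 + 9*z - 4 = 10*z^2 - 16*z + 6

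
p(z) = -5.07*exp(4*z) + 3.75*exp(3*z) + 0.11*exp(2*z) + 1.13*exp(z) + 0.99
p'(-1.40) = 0.39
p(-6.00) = 0.99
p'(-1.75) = 0.24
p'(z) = -20.28*exp(4*z) + 11.25*exp(3*z) + 0.22*exp(2*z) + 1.13*exp(z)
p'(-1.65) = 0.28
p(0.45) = -13.17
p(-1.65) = 1.23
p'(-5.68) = 0.00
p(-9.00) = 0.99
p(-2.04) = 1.15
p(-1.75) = 1.20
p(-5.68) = 0.99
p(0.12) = -0.41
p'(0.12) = -15.10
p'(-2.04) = 0.17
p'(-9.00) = 0.00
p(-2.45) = 1.09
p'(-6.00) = 0.00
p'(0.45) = -76.98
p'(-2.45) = 0.11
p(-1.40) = 1.31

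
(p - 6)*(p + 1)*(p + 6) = p^3 + p^2 - 36*p - 36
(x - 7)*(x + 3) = x^2 - 4*x - 21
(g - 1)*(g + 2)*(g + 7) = g^3 + 8*g^2 + 5*g - 14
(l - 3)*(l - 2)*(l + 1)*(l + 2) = l^4 - 2*l^3 - 7*l^2 + 8*l + 12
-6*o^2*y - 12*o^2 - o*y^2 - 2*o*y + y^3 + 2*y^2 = (-3*o + y)*(2*o + y)*(y + 2)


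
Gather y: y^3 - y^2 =y^3 - y^2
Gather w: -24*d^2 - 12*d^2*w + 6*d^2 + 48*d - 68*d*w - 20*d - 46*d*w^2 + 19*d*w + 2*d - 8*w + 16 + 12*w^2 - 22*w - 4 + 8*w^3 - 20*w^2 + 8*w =-18*d^2 + 30*d + 8*w^3 + w^2*(-46*d - 8) + w*(-12*d^2 - 49*d - 22) + 12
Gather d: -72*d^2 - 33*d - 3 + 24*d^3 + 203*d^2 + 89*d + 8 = 24*d^3 + 131*d^2 + 56*d + 5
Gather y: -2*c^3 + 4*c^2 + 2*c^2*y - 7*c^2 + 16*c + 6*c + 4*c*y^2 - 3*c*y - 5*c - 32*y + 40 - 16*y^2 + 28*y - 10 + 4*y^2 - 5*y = -2*c^3 - 3*c^2 + 17*c + y^2*(4*c - 12) + y*(2*c^2 - 3*c - 9) + 30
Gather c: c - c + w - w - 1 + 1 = 0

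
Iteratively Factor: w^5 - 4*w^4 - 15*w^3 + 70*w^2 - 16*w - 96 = (w + 4)*(w^4 - 8*w^3 + 17*w^2 + 2*w - 24) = (w + 1)*(w + 4)*(w^3 - 9*w^2 + 26*w - 24) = (w - 3)*(w + 1)*(w + 4)*(w^2 - 6*w + 8) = (w - 4)*(w - 3)*(w + 1)*(w + 4)*(w - 2)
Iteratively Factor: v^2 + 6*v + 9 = (v + 3)*(v + 3)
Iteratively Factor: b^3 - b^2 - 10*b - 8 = (b + 2)*(b^2 - 3*b - 4) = (b + 1)*(b + 2)*(b - 4)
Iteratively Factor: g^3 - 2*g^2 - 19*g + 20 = (g + 4)*(g^2 - 6*g + 5) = (g - 5)*(g + 4)*(g - 1)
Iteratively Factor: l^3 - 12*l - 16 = (l + 2)*(l^2 - 2*l - 8) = (l - 4)*(l + 2)*(l + 2)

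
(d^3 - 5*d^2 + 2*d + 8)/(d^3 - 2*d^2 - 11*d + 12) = (d^2 - d - 2)/(d^2 + 2*d - 3)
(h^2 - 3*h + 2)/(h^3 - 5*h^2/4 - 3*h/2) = 4*(h - 1)/(h*(4*h + 3))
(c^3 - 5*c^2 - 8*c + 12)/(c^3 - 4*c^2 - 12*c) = (c - 1)/c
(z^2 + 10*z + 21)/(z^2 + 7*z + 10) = (z^2 + 10*z + 21)/(z^2 + 7*z + 10)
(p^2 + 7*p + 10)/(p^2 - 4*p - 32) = (p^2 + 7*p + 10)/(p^2 - 4*p - 32)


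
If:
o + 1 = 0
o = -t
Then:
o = -1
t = 1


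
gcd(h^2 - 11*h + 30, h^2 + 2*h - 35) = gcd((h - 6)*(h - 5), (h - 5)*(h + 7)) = h - 5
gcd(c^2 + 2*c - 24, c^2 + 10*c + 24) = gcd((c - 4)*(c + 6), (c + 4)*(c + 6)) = c + 6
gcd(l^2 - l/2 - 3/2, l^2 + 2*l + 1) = l + 1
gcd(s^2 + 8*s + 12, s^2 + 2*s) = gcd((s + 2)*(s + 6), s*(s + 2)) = s + 2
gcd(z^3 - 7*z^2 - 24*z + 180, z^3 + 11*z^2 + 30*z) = z + 5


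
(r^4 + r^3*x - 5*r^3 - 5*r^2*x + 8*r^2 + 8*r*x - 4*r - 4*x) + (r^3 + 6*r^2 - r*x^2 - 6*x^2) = r^4 + r^3*x - 4*r^3 - 5*r^2*x + 14*r^2 - r*x^2 + 8*r*x - 4*r - 6*x^2 - 4*x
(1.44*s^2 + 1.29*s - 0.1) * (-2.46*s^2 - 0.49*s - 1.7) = -3.5424*s^4 - 3.879*s^3 - 2.8341*s^2 - 2.144*s + 0.17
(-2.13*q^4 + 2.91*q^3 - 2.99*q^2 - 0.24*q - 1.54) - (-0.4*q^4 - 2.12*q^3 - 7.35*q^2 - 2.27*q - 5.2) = -1.73*q^4 + 5.03*q^3 + 4.36*q^2 + 2.03*q + 3.66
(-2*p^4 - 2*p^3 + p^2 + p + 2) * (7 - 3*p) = 6*p^5 - 8*p^4 - 17*p^3 + 4*p^2 + p + 14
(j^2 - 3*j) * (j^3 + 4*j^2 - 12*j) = j^5 + j^4 - 24*j^3 + 36*j^2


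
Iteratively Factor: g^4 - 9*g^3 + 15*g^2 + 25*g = (g - 5)*(g^3 - 4*g^2 - 5*g) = (g - 5)^2*(g^2 + g) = g*(g - 5)^2*(g + 1)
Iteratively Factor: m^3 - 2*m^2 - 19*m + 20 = (m - 5)*(m^2 + 3*m - 4) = (m - 5)*(m - 1)*(m + 4)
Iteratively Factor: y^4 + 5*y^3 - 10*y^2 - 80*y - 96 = (y + 2)*(y^3 + 3*y^2 - 16*y - 48) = (y + 2)*(y + 4)*(y^2 - y - 12) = (y + 2)*(y + 3)*(y + 4)*(y - 4)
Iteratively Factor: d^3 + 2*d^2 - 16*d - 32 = (d + 2)*(d^2 - 16) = (d + 2)*(d + 4)*(d - 4)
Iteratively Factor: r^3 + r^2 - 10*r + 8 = (r + 4)*(r^2 - 3*r + 2) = (r - 2)*(r + 4)*(r - 1)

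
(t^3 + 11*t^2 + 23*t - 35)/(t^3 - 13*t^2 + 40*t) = (t^3 + 11*t^2 + 23*t - 35)/(t*(t^2 - 13*t + 40))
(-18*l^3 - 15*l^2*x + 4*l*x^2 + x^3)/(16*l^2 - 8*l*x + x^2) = (-18*l^3 - 15*l^2*x + 4*l*x^2 + x^3)/(16*l^2 - 8*l*x + x^2)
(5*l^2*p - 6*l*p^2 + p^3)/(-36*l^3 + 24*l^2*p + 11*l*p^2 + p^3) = p*(-5*l + p)/(36*l^2 + 12*l*p + p^2)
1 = 1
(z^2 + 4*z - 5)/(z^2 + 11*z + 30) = (z - 1)/(z + 6)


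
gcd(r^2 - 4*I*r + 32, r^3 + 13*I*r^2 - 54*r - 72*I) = r + 4*I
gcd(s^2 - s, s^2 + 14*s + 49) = 1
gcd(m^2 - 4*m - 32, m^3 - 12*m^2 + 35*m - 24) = m - 8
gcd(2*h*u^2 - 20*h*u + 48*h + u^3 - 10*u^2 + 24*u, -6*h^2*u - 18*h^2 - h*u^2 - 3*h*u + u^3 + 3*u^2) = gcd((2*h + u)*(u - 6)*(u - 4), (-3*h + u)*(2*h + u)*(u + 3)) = 2*h + u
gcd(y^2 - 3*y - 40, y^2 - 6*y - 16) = y - 8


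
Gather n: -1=-1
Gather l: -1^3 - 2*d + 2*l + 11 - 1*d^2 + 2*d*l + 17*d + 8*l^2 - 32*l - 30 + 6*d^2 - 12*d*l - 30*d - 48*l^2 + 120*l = 5*d^2 - 15*d - 40*l^2 + l*(90 - 10*d) - 20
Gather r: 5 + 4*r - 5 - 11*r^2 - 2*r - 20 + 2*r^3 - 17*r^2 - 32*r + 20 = 2*r^3 - 28*r^2 - 30*r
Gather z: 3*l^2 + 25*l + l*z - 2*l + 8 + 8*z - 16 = 3*l^2 + 23*l + z*(l + 8) - 8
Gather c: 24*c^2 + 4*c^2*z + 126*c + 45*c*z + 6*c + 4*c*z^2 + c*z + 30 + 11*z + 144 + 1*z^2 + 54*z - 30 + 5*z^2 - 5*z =c^2*(4*z + 24) + c*(4*z^2 + 46*z + 132) + 6*z^2 + 60*z + 144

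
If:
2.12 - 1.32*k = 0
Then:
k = 1.61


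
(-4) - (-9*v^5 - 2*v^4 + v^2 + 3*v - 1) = 9*v^5 + 2*v^4 - v^2 - 3*v - 3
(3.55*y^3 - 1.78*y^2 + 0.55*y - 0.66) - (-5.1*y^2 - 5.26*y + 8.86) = 3.55*y^3 + 3.32*y^2 + 5.81*y - 9.52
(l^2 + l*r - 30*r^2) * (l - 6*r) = l^3 - 5*l^2*r - 36*l*r^2 + 180*r^3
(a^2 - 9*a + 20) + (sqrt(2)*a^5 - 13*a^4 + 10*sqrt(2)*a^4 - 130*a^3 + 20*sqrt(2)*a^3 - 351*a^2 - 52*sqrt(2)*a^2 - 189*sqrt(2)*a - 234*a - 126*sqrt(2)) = sqrt(2)*a^5 - 13*a^4 + 10*sqrt(2)*a^4 - 130*a^3 + 20*sqrt(2)*a^3 - 350*a^2 - 52*sqrt(2)*a^2 - 189*sqrt(2)*a - 243*a - 126*sqrt(2) + 20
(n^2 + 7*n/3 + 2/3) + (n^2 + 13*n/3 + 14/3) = 2*n^2 + 20*n/3 + 16/3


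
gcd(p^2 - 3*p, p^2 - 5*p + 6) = p - 3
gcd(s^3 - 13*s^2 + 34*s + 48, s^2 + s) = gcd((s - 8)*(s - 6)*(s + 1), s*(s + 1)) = s + 1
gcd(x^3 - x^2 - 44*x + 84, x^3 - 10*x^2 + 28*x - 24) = x^2 - 8*x + 12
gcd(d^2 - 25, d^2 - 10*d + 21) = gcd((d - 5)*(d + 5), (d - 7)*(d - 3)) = 1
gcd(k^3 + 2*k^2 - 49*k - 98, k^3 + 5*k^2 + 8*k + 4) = k + 2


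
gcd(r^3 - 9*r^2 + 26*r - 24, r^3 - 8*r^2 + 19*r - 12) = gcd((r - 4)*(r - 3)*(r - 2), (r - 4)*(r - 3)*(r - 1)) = r^2 - 7*r + 12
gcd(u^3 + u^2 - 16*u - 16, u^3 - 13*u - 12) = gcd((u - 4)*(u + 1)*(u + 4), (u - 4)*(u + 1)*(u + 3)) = u^2 - 3*u - 4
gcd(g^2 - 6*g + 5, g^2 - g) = g - 1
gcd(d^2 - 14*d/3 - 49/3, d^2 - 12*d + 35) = d - 7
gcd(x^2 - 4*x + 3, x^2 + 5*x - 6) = x - 1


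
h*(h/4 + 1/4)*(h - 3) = h^3/4 - h^2/2 - 3*h/4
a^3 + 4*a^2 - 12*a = a*(a - 2)*(a + 6)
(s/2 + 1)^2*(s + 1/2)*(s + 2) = s^4/4 + 13*s^3/8 + 15*s^2/4 + 7*s/2 + 1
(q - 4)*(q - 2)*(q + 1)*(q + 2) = q^4 - 3*q^3 - 8*q^2 + 12*q + 16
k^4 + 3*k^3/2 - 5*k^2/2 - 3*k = k*(k - 3/2)*(k + 1)*(k + 2)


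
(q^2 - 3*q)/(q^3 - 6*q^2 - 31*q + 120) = q/(q^2 - 3*q - 40)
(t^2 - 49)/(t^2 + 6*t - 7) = (t - 7)/(t - 1)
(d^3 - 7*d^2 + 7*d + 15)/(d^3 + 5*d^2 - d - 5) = (d^2 - 8*d + 15)/(d^2 + 4*d - 5)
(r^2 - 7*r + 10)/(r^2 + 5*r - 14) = (r - 5)/(r + 7)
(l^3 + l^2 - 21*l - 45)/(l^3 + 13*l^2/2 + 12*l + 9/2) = 2*(l - 5)/(2*l + 1)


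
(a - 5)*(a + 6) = a^2 + a - 30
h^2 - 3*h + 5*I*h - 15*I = (h - 3)*(h + 5*I)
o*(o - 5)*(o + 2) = o^3 - 3*o^2 - 10*o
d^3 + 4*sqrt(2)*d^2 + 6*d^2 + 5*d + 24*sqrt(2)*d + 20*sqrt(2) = (d + 1)*(d + 5)*(d + 4*sqrt(2))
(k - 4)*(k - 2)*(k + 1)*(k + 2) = k^4 - 3*k^3 - 8*k^2 + 12*k + 16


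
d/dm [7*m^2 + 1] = 14*m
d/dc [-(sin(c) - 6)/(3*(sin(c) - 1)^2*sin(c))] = 2*(cos(c) - 9/tan(c) + 3*cos(c)/sin(c)^2)/(3*(sin(c) - 1)^3)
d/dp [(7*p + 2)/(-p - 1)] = -5/(p + 1)^2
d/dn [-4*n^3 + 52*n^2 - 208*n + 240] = -12*n^2 + 104*n - 208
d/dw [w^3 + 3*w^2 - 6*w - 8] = 3*w^2 + 6*w - 6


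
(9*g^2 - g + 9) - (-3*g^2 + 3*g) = 12*g^2 - 4*g + 9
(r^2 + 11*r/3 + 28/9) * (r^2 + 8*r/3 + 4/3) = r^4 + 19*r^3/3 + 128*r^2/9 + 356*r/27 + 112/27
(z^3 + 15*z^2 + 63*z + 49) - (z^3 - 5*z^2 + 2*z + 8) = 20*z^2 + 61*z + 41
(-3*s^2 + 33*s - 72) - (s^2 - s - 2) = -4*s^2 + 34*s - 70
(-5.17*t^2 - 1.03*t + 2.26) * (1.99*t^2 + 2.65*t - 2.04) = -10.2883*t^4 - 15.7502*t^3 + 12.3147*t^2 + 8.0902*t - 4.6104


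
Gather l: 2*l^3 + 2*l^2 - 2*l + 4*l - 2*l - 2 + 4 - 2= 2*l^3 + 2*l^2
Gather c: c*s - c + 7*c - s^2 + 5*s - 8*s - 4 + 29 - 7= c*(s + 6) - s^2 - 3*s + 18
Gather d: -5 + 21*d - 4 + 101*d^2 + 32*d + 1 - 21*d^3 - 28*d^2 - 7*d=-21*d^3 + 73*d^2 + 46*d - 8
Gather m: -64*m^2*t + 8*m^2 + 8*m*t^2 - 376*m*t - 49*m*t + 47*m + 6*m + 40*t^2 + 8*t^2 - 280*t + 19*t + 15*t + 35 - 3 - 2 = m^2*(8 - 64*t) + m*(8*t^2 - 425*t + 53) + 48*t^2 - 246*t + 30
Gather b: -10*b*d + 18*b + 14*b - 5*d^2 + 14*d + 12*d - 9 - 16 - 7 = b*(32 - 10*d) - 5*d^2 + 26*d - 32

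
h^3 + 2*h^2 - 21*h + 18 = (h - 3)*(h - 1)*(h + 6)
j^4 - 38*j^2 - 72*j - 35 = (j - 7)*(j + 1)^2*(j + 5)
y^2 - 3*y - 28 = (y - 7)*(y + 4)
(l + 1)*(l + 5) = l^2 + 6*l + 5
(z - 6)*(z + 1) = z^2 - 5*z - 6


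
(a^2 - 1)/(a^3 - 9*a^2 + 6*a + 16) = (a - 1)/(a^2 - 10*a + 16)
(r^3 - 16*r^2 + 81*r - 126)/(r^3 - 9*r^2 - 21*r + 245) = (r^2 - 9*r + 18)/(r^2 - 2*r - 35)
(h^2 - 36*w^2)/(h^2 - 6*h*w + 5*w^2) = (h^2 - 36*w^2)/(h^2 - 6*h*w + 5*w^2)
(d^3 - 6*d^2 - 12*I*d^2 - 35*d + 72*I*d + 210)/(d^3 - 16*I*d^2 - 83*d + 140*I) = (d - 6)/(d - 4*I)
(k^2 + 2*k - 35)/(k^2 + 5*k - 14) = (k - 5)/(k - 2)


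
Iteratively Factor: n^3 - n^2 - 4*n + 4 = (n + 2)*(n^2 - 3*n + 2) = (n - 1)*(n + 2)*(n - 2)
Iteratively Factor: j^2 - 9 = (j + 3)*(j - 3)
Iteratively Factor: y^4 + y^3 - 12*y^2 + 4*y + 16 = (y - 2)*(y^3 + 3*y^2 - 6*y - 8) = (y - 2)^2*(y^2 + 5*y + 4) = (y - 2)^2*(y + 1)*(y + 4)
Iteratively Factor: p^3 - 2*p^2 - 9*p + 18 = (p + 3)*(p^2 - 5*p + 6) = (p - 3)*(p + 3)*(p - 2)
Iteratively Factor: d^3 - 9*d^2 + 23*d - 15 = (d - 5)*(d^2 - 4*d + 3) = (d - 5)*(d - 1)*(d - 3)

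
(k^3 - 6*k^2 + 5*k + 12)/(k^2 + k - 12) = (k^2 - 3*k - 4)/(k + 4)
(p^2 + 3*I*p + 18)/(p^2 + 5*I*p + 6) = (p - 3*I)/(p - I)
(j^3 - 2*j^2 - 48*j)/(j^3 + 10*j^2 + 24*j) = (j - 8)/(j + 4)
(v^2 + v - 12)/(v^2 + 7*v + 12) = (v - 3)/(v + 3)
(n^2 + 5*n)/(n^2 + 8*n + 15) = n/(n + 3)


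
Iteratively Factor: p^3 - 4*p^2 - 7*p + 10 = (p + 2)*(p^2 - 6*p + 5) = (p - 5)*(p + 2)*(p - 1)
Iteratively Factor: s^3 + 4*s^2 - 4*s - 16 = (s - 2)*(s^2 + 6*s + 8) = (s - 2)*(s + 4)*(s + 2)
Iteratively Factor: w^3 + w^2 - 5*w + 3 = (w - 1)*(w^2 + 2*w - 3) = (w - 1)^2*(w + 3)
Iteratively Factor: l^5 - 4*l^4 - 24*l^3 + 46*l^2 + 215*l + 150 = (l + 2)*(l^4 - 6*l^3 - 12*l^2 + 70*l + 75) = (l - 5)*(l + 2)*(l^3 - l^2 - 17*l - 15) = (l - 5)^2*(l + 2)*(l^2 + 4*l + 3) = (l - 5)^2*(l + 2)*(l + 3)*(l + 1)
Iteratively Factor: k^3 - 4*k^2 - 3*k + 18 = (k - 3)*(k^2 - k - 6) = (k - 3)*(k + 2)*(k - 3)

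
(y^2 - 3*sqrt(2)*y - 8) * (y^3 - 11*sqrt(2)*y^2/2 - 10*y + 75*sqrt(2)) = y^5 - 17*sqrt(2)*y^4/2 + 15*y^3 + 149*sqrt(2)*y^2 - 370*y - 600*sqrt(2)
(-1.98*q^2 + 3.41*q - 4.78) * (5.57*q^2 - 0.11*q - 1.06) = -11.0286*q^4 + 19.2115*q^3 - 24.9009*q^2 - 3.0888*q + 5.0668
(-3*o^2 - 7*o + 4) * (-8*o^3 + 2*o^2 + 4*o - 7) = 24*o^5 + 50*o^4 - 58*o^3 + o^2 + 65*o - 28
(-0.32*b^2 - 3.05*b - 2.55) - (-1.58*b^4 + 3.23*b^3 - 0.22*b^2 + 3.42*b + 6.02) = 1.58*b^4 - 3.23*b^3 - 0.1*b^2 - 6.47*b - 8.57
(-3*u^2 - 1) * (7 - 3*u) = 9*u^3 - 21*u^2 + 3*u - 7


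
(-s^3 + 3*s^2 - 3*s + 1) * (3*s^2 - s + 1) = -3*s^5 + 10*s^4 - 13*s^3 + 9*s^2 - 4*s + 1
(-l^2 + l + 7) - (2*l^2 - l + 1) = -3*l^2 + 2*l + 6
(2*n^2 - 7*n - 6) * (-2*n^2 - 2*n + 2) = -4*n^4 + 10*n^3 + 30*n^2 - 2*n - 12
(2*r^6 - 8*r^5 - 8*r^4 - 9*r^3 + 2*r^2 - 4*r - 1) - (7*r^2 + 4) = 2*r^6 - 8*r^5 - 8*r^4 - 9*r^3 - 5*r^2 - 4*r - 5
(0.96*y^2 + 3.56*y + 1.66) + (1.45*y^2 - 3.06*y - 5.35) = 2.41*y^2 + 0.5*y - 3.69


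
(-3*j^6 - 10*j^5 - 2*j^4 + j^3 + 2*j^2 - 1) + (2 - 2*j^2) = -3*j^6 - 10*j^5 - 2*j^4 + j^3 + 1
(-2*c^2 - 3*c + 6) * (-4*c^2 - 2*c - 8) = 8*c^4 + 16*c^3 - 2*c^2 + 12*c - 48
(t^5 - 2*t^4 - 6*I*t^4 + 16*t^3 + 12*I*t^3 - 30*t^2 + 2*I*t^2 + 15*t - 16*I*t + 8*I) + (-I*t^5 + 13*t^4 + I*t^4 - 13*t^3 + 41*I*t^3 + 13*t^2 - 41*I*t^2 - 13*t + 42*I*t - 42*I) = t^5 - I*t^5 + 11*t^4 - 5*I*t^4 + 3*t^3 + 53*I*t^3 - 17*t^2 - 39*I*t^2 + 2*t + 26*I*t - 34*I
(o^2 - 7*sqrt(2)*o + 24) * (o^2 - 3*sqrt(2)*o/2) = o^4 - 17*sqrt(2)*o^3/2 + 45*o^2 - 36*sqrt(2)*o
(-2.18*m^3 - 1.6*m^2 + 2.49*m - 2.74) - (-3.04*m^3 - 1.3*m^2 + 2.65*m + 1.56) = 0.86*m^3 - 0.3*m^2 - 0.16*m - 4.3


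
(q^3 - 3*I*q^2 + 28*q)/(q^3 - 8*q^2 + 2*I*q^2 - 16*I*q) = (q^2 - 3*I*q + 28)/(q^2 + 2*q*(-4 + I) - 16*I)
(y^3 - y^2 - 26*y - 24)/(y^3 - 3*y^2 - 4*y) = (y^2 - 2*y - 24)/(y*(y - 4))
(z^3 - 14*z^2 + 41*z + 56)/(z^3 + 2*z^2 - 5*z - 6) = (z^2 - 15*z + 56)/(z^2 + z - 6)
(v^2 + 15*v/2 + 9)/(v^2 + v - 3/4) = 2*(v + 6)/(2*v - 1)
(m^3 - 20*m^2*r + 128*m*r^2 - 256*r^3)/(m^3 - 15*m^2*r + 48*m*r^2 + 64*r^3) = (m - 4*r)/(m + r)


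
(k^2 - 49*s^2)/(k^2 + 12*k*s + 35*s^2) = (k - 7*s)/(k + 5*s)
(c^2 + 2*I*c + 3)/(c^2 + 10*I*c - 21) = (c - I)/(c + 7*I)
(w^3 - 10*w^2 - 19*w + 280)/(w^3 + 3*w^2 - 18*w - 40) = (w^2 - 15*w + 56)/(w^2 - 2*w - 8)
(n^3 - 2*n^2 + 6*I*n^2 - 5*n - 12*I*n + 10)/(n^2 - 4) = (n^2 + 6*I*n - 5)/(n + 2)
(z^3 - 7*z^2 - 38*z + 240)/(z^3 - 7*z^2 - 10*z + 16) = (z^2 + z - 30)/(z^2 + z - 2)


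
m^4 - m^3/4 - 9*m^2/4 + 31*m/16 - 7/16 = (m - 1)*(m - 1/2)^2*(m + 7/4)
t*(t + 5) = t^2 + 5*t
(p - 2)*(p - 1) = p^2 - 3*p + 2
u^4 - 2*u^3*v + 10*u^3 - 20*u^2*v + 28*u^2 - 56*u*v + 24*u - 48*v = (u + 2)^2*(u + 6)*(u - 2*v)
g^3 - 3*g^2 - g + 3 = (g - 3)*(g - 1)*(g + 1)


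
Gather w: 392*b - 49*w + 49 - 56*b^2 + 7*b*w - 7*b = -56*b^2 + 385*b + w*(7*b - 49) + 49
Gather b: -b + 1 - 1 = -b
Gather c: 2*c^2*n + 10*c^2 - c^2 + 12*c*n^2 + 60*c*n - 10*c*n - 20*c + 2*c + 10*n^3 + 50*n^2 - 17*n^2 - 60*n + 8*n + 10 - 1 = c^2*(2*n + 9) + c*(12*n^2 + 50*n - 18) + 10*n^3 + 33*n^2 - 52*n + 9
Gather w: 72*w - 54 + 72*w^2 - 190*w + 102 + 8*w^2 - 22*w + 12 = 80*w^2 - 140*w + 60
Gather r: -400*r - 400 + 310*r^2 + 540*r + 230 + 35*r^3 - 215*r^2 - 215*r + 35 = 35*r^3 + 95*r^2 - 75*r - 135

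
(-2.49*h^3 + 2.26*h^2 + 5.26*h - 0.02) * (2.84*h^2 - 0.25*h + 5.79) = -7.0716*h^5 + 7.0409*h^4 - 0.0437000000000034*h^3 + 11.7136*h^2 + 30.4604*h - 0.1158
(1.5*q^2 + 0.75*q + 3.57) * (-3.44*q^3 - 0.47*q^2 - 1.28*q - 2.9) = -5.16*q^5 - 3.285*q^4 - 14.5533*q^3 - 6.9879*q^2 - 6.7446*q - 10.353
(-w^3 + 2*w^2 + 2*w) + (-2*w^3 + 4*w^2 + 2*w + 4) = -3*w^3 + 6*w^2 + 4*w + 4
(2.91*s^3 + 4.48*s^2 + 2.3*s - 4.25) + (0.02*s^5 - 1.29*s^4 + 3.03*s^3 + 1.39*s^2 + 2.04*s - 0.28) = 0.02*s^5 - 1.29*s^4 + 5.94*s^3 + 5.87*s^2 + 4.34*s - 4.53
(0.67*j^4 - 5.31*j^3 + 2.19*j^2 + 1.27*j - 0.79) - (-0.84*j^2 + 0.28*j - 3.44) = 0.67*j^4 - 5.31*j^3 + 3.03*j^2 + 0.99*j + 2.65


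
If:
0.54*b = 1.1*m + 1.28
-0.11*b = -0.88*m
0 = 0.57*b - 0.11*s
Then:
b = 3.18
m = 0.40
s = 16.48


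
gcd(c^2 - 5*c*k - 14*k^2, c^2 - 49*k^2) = c - 7*k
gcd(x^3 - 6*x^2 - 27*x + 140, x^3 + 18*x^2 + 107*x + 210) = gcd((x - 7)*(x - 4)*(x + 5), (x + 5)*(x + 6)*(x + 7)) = x + 5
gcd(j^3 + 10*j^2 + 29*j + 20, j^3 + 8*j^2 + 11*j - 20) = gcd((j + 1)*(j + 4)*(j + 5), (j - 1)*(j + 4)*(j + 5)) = j^2 + 9*j + 20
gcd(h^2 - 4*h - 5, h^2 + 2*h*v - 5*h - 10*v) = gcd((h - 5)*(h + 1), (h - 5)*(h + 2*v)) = h - 5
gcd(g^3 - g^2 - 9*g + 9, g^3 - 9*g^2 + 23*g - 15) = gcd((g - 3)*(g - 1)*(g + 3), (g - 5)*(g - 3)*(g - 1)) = g^2 - 4*g + 3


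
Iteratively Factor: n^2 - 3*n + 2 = (n - 2)*(n - 1)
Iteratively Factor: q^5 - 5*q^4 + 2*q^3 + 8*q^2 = (q + 1)*(q^4 - 6*q^3 + 8*q^2) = (q - 2)*(q + 1)*(q^3 - 4*q^2) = q*(q - 2)*(q + 1)*(q^2 - 4*q) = q^2*(q - 2)*(q + 1)*(q - 4)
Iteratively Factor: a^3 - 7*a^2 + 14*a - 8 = (a - 4)*(a^2 - 3*a + 2) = (a - 4)*(a - 2)*(a - 1)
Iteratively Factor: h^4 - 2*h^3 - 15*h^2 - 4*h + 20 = (h + 2)*(h^3 - 4*h^2 - 7*h + 10) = (h + 2)^2*(h^2 - 6*h + 5) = (h - 5)*(h + 2)^2*(h - 1)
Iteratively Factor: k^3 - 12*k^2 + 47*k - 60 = (k - 3)*(k^2 - 9*k + 20) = (k - 4)*(k - 3)*(k - 5)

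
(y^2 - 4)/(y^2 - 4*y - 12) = (y - 2)/(y - 6)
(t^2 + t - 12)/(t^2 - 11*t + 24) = (t + 4)/(t - 8)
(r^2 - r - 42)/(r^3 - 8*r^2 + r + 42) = (r + 6)/(r^2 - r - 6)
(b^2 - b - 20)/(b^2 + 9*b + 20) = (b - 5)/(b + 5)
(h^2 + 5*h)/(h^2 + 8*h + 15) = h/(h + 3)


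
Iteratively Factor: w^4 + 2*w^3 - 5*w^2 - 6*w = (w - 2)*(w^3 + 4*w^2 + 3*w) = (w - 2)*(w + 3)*(w^2 + w) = w*(w - 2)*(w + 3)*(w + 1)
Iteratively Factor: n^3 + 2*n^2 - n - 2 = (n + 1)*(n^2 + n - 2) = (n - 1)*(n + 1)*(n + 2)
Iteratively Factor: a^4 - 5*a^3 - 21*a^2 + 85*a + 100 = (a + 1)*(a^3 - 6*a^2 - 15*a + 100) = (a - 5)*(a + 1)*(a^2 - a - 20) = (a - 5)*(a + 1)*(a + 4)*(a - 5)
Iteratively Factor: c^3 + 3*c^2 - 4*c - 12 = (c + 3)*(c^2 - 4) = (c - 2)*(c + 3)*(c + 2)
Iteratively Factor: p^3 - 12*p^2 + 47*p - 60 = (p - 4)*(p^2 - 8*p + 15) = (p - 4)*(p - 3)*(p - 5)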